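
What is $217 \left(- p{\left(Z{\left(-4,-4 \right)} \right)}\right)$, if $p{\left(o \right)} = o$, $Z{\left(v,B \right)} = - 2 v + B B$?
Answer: $-5208$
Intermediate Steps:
$Z{\left(v,B \right)} = B^{2} - 2 v$ ($Z{\left(v,B \right)} = - 2 v + B^{2} = B^{2} - 2 v$)
$217 \left(- p{\left(Z{\left(-4,-4 \right)} \right)}\right) = 217 \left(- (\left(-4\right)^{2} - -8)\right) = 217 \left(- (16 + 8)\right) = 217 \left(\left(-1\right) 24\right) = 217 \left(-24\right) = -5208$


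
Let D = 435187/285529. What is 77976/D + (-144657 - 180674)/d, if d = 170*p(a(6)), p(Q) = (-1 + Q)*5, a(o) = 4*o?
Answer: 435127622071303/8507905850 ≈ 51144.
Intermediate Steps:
p(Q) = -5 + 5*Q
d = 19550 (d = 170*(-5 + 5*(4*6)) = 170*(-5 + 5*24) = 170*(-5 + 120) = 170*115 = 19550)
D = 435187/285529 (D = 435187*(1/285529) = 435187/285529 ≈ 1.5241)
77976/D + (-144657 - 180674)/d = 77976/(435187/285529) + (-144657 - 180674)/19550 = 77976*(285529/435187) - 325331*1/19550 = 22264409304/435187 - 325331/19550 = 435127622071303/8507905850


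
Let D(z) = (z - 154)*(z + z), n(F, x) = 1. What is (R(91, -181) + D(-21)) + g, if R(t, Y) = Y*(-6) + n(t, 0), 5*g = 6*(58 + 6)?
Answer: 42569/5 ≈ 8513.8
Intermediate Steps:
D(z) = 2*z*(-154 + z) (D(z) = (-154 + z)*(2*z) = 2*z*(-154 + z))
g = 384/5 (g = (6*(58 + 6))/5 = (6*64)/5 = (⅕)*384 = 384/5 ≈ 76.800)
R(t, Y) = 1 - 6*Y (R(t, Y) = Y*(-6) + 1 = -6*Y + 1 = 1 - 6*Y)
(R(91, -181) + D(-21)) + g = ((1 - 6*(-181)) + 2*(-21)*(-154 - 21)) + 384/5 = ((1 + 1086) + 2*(-21)*(-175)) + 384/5 = (1087 + 7350) + 384/5 = 8437 + 384/5 = 42569/5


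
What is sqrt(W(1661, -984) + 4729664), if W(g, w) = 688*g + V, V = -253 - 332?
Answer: sqrt(5871847) ≈ 2423.2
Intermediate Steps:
V = -585
W(g, w) = -585 + 688*g (W(g, w) = 688*g - 585 = -585 + 688*g)
sqrt(W(1661, -984) + 4729664) = sqrt((-585 + 688*1661) + 4729664) = sqrt((-585 + 1142768) + 4729664) = sqrt(1142183 + 4729664) = sqrt(5871847)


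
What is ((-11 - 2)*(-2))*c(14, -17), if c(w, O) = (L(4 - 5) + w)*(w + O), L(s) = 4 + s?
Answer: -1326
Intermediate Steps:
c(w, O) = (3 + w)*(O + w) (c(w, O) = ((4 + (4 - 5)) + w)*(w + O) = ((4 - 1) + w)*(O + w) = (3 + w)*(O + w))
((-11 - 2)*(-2))*c(14, -17) = ((-11 - 2)*(-2))*(14² + 3*(-17) + 3*14 - 17*14) = (-13*(-2))*(196 - 51 + 42 - 238) = 26*(-51) = -1326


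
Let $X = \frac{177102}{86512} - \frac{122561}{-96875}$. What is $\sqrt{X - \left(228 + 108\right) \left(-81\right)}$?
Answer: $\frac{11 \sqrt{1580039388040933570}}{83808500} \approx 164.98$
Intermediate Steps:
$X = \frac{13879876741}{4190425000}$ ($X = 177102 \cdot \frac{1}{86512} - - \frac{122561}{96875} = \frac{88551}{43256} + \frac{122561}{96875} = \frac{13879876741}{4190425000} \approx 3.3123$)
$\sqrt{X - \left(228 + 108\right) \left(-81\right)} = \sqrt{\frac{13879876741}{4190425000} - \left(228 + 108\right) \left(-81\right)} = \sqrt{\frac{13879876741}{4190425000} - 336 \left(-81\right)} = \sqrt{\frac{13879876741}{4190425000} - -27216} = \sqrt{\frac{13879876741}{4190425000} + 27216} = \sqrt{\frac{114060486676741}{4190425000}} = \frac{11 \sqrt{1580039388040933570}}{83808500}$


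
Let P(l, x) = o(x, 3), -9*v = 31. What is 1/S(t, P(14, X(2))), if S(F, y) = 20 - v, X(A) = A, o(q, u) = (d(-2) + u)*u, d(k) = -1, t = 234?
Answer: 9/211 ≈ 0.042654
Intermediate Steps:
v = -31/9 (v = -⅑*31 = -31/9 ≈ -3.4444)
o(q, u) = u*(-1 + u) (o(q, u) = (-1 + u)*u = u*(-1 + u))
P(l, x) = 6 (P(l, x) = 3*(-1 + 3) = 3*2 = 6)
S(F, y) = 211/9 (S(F, y) = 20 - 1*(-31/9) = 20 + 31/9 = 211/9)
1/S(t, P(14, X(2))) = 1/(211/9) = 9/211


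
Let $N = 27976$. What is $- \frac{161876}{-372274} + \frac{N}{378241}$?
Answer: $\frac{35821438770}{70404645017} \approx 0.50879$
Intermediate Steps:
$- \frac{161876}{-372274} + \frac{N}{378241} = - \frac{161876}{-372274} + \frac{27976}{378241} = \left(-161876\right) \left(- \frac{1}{372274}\right) + 27976 \cdot \frac{1}{378241} = \frac{80938}{186137} + \frac{27976}{378241} = \frac{35821438770}{70404645017}$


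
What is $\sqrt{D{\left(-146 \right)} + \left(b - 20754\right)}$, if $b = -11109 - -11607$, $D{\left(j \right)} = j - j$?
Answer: $4 i \sqrt{1266} \approx 142.32 i$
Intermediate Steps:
$D{\left(j \right)} = 0$
$b = 498$ ($b = -11109 + 11607 = 498$)
$\sqrt{D{\left(-146 \right)} + \left(b - 20754\right)} = \sqrt{0 + \left(498 - 20754\right)} = \sqrt{0 - 20256} = \sqrt{-20256} = 4 i \sqrt{1266}$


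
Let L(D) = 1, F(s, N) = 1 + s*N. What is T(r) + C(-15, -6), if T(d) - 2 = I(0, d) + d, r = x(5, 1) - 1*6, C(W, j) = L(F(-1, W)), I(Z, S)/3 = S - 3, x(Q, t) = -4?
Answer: -46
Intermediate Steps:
I(Z, S) = -9 + 3*S (I(Z, S) = 3*(S - 3) = 3*(-3 + S) = -9 + 3*S)
F(s, N) = 1 + N*s
C(W, j) = 1
r = -10 (r = -4 - 1*6 = -4 - 6 = -10)
T(d) = -7 + 4*d (T(d) = 2 + ((-9 + 3*d) + d) = 2 + (-9 + 4*d) = -7 + 4*d)
T(r) + C(-15, -6) = (-7 + 4*(-10)) + 1 = (-7 - 40) + 1 = -47 + 1 = -46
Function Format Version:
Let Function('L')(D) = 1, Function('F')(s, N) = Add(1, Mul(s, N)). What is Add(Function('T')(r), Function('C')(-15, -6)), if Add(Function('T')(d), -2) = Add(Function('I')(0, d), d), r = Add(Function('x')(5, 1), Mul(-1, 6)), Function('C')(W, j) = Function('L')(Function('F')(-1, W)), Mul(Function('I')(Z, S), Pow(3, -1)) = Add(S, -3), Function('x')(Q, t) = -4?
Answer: -46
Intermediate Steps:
Function('I')(Z, S) = Add(-9, Mul(3, S)) (Function('I')(Z, S) = Mul(3, Add(S, -3)) = Mul(3, Add(-3, S)) = Add(-9, Mul(3, S)))
Function('F')(s, N) = Add(1, Mul(N, s))
Function('C')(W, j) = 1
r = -10 (r = Add(-4, Mul(-1, 6)) = Add(-4, -6) = -10)
Function('T')(d) = Add(-7, Mul(4, d)) (Function('T')(d) = Add(2, Add(Add(-9, Mul(3, d)), d)) = Add(2, Add(-9, Mul(4, d))) = Add(-7, Mul(4, d)))
Add(Function('T')(r), Function('C')(-15, -6)) = Add(Add(-7, Mul(4, -10)), 1) = Add(Add(-7, -40), 1) = Add(-47, 1) = -46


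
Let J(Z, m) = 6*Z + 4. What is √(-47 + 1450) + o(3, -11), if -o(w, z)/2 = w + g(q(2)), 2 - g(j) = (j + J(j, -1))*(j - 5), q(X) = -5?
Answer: 610 + √1403 ≈ 647.46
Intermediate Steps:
J(Z, m) = 4 + 6*Z
g(j) = 2 - (-5 + j)*(4 + 7*j) (g(j) = 2 - (j + (4 + 6*j))*(j - 5) = 2 - (4 + 7*j)*(-5 + j) = 2 - (-5 + j)*(4 + 7*j))
o(w, z) = 616 - 2*w (o(w, z) = -2*(w + (22 - 7*(-5)² + 31*(-5))) = -2*(w + (22 - 7*25 - 155)) = -2*(w + (22 - 175 - 155)) = -2*(w - 308) = -2*(-308 + w) = 616 - 2*w)
√(-47 + 1450) + o(3, -11) = √(-47 + 1450) + (616 - 2*3) = √1403 + (616 - 6) = √1403 + 610 = 610 + √1403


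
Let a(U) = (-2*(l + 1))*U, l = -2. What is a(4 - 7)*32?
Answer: -192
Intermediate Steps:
a(U) = 2*U (a(U) = (-2*(-2 + 1))*U = (-2*(-1))*U = 2*U)
a(4 - 7)*32 = (2*(4 - 7))*32 = (2*(-3))*32 = -6*32 = -192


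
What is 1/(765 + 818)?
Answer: 1/1583 ≈ 0.00063171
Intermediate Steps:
1/(765 + 818) = 1/1583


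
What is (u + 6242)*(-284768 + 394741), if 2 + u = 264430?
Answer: 29766391910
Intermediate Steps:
u = 264428 (u = -2 + 264430 = 264428)
(u + 6242)*(-284768 + 394741) = (264428 + 6242)*(-284768 + 394741) = 270670*109973 = 29766391910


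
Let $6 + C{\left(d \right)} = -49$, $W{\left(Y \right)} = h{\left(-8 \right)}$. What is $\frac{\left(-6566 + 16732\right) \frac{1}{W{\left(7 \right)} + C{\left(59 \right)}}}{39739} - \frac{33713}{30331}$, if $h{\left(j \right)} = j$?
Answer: $- \frac{1728791063}{1549701783} \approx -1.1156$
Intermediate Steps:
$W{\left(Y \right)} = -8$
$C{\left(d \right)} = -55$ ($C{\left(d \right)} = -6 - 49 = -55$)
$\frac{\left(-6566 + 16732\right) \frac{1}{W{\left(7 \right)} + C{\left(59 \right)}}}{39739} - \frac{33713}{30331} = \frac{\left(-6566 + 16732\right) \frac{1}{-8 - 55}}{39739} - \frac{33713}{30331} = \frac{10166}{-63} \cdot \frac{1}{39739} - \frac{33713}{30331} = 10166 \left(- \frac{1}{63}\right) \frac{1}{39739} - \frac{33713}{30331} = \left(- \frac{10166}{63}\right) \frac{1}{39739} - \frac{33713}{30331} = - \frac{10166}{2503557} - \frac{33713}{30331} = - \frac{1728791063}{1549701783}$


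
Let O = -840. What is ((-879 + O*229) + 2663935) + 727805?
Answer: 3198501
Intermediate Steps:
((-879 + O*229) + 2663935) + 727805 = ((-879 - 840*229) + 2663935) + 727805 = ((-879 - 192360) + 2663935) + 727805 = (-193239 + 2663935) + 727805 = 2470696 + 727805 = 3198501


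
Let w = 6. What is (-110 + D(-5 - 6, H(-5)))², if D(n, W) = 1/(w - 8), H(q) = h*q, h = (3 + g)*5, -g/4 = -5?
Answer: 48841/4 ≈ 12210.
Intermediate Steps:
g = 20 (g = -4*(-5) = 20)
h = 115 (h = (3 + 20)*5 = 23*5 = 115)
H(q) = 115*q
D(n, W) = -½ (D(n, W) = 1/(6 - 8) = 1/(-2) = -½)
(-110 + D(-5 - 6, H(-5)))² = (-110 - ½)² = (-221/2)² = 48841/4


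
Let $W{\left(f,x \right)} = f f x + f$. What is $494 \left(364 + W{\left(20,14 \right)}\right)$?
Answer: $2956096$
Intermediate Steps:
$W{\left(f,x \right)} = f + x f^{2}$ ($W{\left(f,x \right)} = f^{2} x + f = x f^{2} + f = f + x f^{2}$)
$494 \left(364 + W{\left(20,14 \right)}\right) = 494 \left(364 + 20 \left(1 + 20 \cdot 14\right)\right) = 494 \left(364 + 20 \left(1 + 280\right)\right) = 494 \left(364 + 20 \cdot 281\right) = 494 \left(364 + 5620\right) = 494 \cdot 5984 = 2956096$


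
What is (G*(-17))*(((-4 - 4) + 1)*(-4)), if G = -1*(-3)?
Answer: -1428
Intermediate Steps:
G = 3
(G*(-17))*(((-4 - 4) + 1)*(-4)) = (3*(-17))*(((-4 - 4) + 1)*(-4)) = -51*(-8 + 1)*(-4) = -(-357)*(-4) = -51*28 = -1428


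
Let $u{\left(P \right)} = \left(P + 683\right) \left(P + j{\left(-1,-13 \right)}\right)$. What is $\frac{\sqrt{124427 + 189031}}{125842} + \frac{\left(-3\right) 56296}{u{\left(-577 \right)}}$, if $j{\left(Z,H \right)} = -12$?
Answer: $\frac{2724}{1007} + \frac{\sqrt{313458}}{125842} \approx 2.7095$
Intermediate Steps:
$u{\left(P \right)} = \left(-12 + P\right) \left(683 + P\right)$ ($u{\left(P \right)} = \left(P + 683\right) \left(P - 12\right) = \left(683 + P\right) \left(-12 + P\right) = \left(-12 + P\right) \left(683 + P\right)$)
$\frac{\sqrt{124427 + 189031}}{125842} + \frac{\left(-3\right) 56296}{u{\left(-577 \right)}} = \frac{\sqrt{124427 + 189031}}{125842} + \frac{\left(-3\right) 56296}{-8196 + \left(-577\right)^{2} + 671 \left(-577\right)} = \sqrt{313458} \cdot \frac{1}{125842} - \frac{168888}{-8196 + 332929 - 387167} = \frac{\sqrt{313458}}{125842} - \frac{168888}{-62434} = \frac{\sqrt{313458}}{125842} - - \frac{2724}{1007} = \frac{\sqrt{313458}}{125842} + \frac{2724}{1007} = \frac{2724}{1007} + \frac{\sqrt{313458}}{125842}$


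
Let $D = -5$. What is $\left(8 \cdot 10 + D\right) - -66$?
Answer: $141$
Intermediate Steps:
$\left(8 \cdot 10 + D\right) - -66 = \left(8 \cdot 10 - 5\right) - -66 = \left(80 - 5\right) + 66 = 75 + 66 = 141$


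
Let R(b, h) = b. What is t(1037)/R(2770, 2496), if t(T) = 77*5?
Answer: 77/554 ≈ 0.13899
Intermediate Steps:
t(T) = 385
t(1037)/R(2770, 2496) = 385/2770 = 385*(1/2770) = 77/554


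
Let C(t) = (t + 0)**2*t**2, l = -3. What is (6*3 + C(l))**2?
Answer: 9801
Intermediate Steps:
C(t) = t**4 (C(t) = t**2*t**2 = t**4)
(6*3 + C(l))**2 = (6*3 + (-3)**4)**2 = (18 + 81)**2 = 99**2 = 9801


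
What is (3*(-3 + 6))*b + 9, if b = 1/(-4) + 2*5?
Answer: 387/4 ≈ 96.750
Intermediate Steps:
b = 39/4 (b = -1/4 + 10 = 39/4 ≈ 9.7500)
(3*(-3 + 6))*b + 9 = (3*(-3 + 6))*(39/4) + 9 = (3*3)*(39/4) + 9 = 9*(39/4) + 9 = 351/4 + 9 = 387/4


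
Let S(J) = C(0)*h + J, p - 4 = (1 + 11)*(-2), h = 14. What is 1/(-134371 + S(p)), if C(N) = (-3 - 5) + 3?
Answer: -1/134461 ≈ -7.4371e-6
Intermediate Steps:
C(N) = -5 (C(N) = -8 + 3 = -5)
p = -20 (p = 4 + (1 + 11)*(-2) = 4 + 12*(-2) = 4 - 24 = -20)
S(J) = -70 + J (S(J) = -5*14 + J = -70 + J)
1/(-134371 + S(p)) = 1/(-134371 + (-70 - 20)) = 1/(-134371 - 90) = 1/(-134461) = -1/134461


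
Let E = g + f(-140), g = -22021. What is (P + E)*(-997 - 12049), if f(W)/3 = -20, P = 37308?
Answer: -198651442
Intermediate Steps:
f(W) = -60 (f(W) = 3*(-20) = -60)
E = -22081 (E = -22021 - 60 = -22081)
(P + E)*(-997 - 12049) = (37308 - 22081)*(-997 - 12049) = 15227*(-13046) = -198651442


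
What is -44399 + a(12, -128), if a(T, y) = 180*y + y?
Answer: -67567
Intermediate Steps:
a(T, y) = 181*y
-44399 + a(12, -128) = -44399 + 181*(-128) = -44399 - 23168 = -67567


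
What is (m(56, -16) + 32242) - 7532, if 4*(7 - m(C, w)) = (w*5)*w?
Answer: 24397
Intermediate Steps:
m(C, w) = 7 - 5*w²/4 (m(C, w) = 7 - w*5*w/4 = 7 - 5*w*w/4 = 7 - 5*w²/4)
(m(56, -16) + 32242) - 7532 = ((7 - 5/4*(-16)²) + 32242) - 7532 = ((7 - 5/4*256) + 32242) - 7532 = ((7 - 320) + 32242) - 7532 = (-313 + 32242) - 7532 = 31929 - 7532 = 24397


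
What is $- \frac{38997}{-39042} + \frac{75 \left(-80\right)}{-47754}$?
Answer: $\frac{12941449}{11508714} \approx 1.1245$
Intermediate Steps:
$- \frac{38997}{-39042} + \frac{75 \left(-80\right)}{-47754} = \left(-38997\right) \left(- \frac{1}{39042}\right) - - \frac{1000}{7959} = \frac{4333}{4338} + \frac{1000}{7959} = \frac{12941449}{11508714}$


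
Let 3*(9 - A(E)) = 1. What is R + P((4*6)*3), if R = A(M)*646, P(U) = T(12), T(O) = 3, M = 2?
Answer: 16805/3 ≈ 5601.7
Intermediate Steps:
A(E) = 26/3 (A(E) = 9 - ⅓*1 = 9 - ⅓ = 26/3)
P(U) = 3
R = 16796/3 (R = (26/3)*646 = 16796/3 ≈ 5598.7)
R + P((4*6)*3) = 16796/3 + 3 = 16805/3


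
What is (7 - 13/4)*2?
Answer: 15/2 ≈ 7.5000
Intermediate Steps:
(7 - 13/4)*2 = (15/4)*2 = 15/2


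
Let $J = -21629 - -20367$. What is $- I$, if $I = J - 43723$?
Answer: $44985$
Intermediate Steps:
$J = -1262$ ($J = -21629 + 20367 = -1262$)
$I = -44985$ ($I = -1262 - 43723 = -44985$)
$- I = \left(-1\right) \left(-44985\right) = 44985$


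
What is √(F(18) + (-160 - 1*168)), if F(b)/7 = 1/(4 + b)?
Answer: 9*I*√1958/22 ≈ 18.102*I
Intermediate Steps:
F(b) = 7/(4 + b)
√(F(18) + (-160 - 1*168)) = √(7/(4 + 18) + (-160 - 1*168)) = √(7/22 + (-160 - 168)) = √(7*(1/22) - 328) = √(7/22 - 328) = √(-7209/22) = 9*I*√1958/22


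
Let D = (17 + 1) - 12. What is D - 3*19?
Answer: -51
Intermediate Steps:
D = 6 (D = 18 - 12 = 6)
D - 3*19 = 6 - 3*19 = 6 - 57 = -51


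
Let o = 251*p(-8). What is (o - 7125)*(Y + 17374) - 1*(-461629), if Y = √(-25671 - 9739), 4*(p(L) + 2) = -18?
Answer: -151673802 - 17513*I*√35410/2 ≈ -1.5167e+8 - 1.6478e+6*I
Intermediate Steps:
p(L) = -13/2 (p(L) = -2 + (¼)*(-18) = -2 - 9/2 = -13/2)
Y = I*√35410 (Y = √(-35410) = I*√35410 ≈ 188.18*I)
o = -3263/2 (o = 251*(-13/2) = -3263/2 ≈ -1631.5)
(o - 7125)*(Y + 17374) - 1*(-461629) = (-3263/2 - 7125)*(I*√35410 + 17374) - 1*(-461629) = -17513*(17374 + I*√35410)/2 + 461629 = (-152135431 - 17513*I*√35410/2) + 461629 = -151673802 - 17513*I*√35410/2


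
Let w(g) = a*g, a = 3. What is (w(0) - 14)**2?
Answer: 196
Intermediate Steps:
w(g) = 3*g
(w(0) - 14)**2 = (3*0 - 14)**2 = (0 - 14)**2 = (-14)**2 = 196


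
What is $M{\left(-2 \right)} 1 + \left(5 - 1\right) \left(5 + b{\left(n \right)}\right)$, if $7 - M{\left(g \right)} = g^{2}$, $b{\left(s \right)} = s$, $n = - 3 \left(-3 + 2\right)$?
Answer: $35$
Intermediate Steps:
$n = 3$ ($n = \left(-3\right) \left(-1\right) = 3$)
$M{\left(g \right)} = 7 - g^{2}$
$M{\left(-2 \right)} 1 + \left(5 - 1\right) \left(5 + b{\left(n \right)}\right) = \left(7 - \left(-2\right)^{2}\right) 1 + \left(5 - 1\right) \left(5 + 3\right) = \left(7 - 4\right) 1 + 4 \cdot 8 = \left(7 - 4\right) 1 + 32 = 3 \cdot 1 + 32 = 3 + 32 = 35$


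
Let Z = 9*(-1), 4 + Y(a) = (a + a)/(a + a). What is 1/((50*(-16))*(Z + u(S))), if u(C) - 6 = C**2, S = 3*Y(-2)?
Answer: -1/62400 ≈ -1.6026e-5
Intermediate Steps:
Y(a) = -3 (Y(a) = -4 + (a + a)/(a + a) = -4 + (2*a)/((2*a)) = -4 + (2*a)*(1/(2*a)) = -4 + 1 = -3)
S = -9 (S = 3*(-3) = -9)
u(C) = 6 + C**2
Z = -9
1/((50*(-16))*(Z + u(S))) = 1/((50*(-16))*(-9 + (6 + (-9)**2))) = 1/(-800*(-9 + (6 + 81))) = 1/(-800*(-9 + 87)) = 1/(-800*78) = 1/(-62400) = -1/62400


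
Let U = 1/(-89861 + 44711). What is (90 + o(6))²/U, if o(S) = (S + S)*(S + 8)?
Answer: -3005364600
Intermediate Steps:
o(S) = 2*S*(8 + S) (o(S) = (2*S)*(8 + S) = 2*S*(8 + S))
U = -1/45150 (U = 1/(-45150) = -1/45150 ≈ -2.2148e-5)
(90 + o(6))²/U = (90 + 2*6*(8 + 6))²/(-1/45150) = (90 + 2*6*14)²*(-45150) = (90 + 168)²*(-45150) = 258²*(-45150) = 66564*(-45150) = -3005364600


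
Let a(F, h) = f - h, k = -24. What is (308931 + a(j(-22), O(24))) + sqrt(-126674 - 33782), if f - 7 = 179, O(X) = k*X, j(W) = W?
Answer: 309693 + 2*I*sqrt(40114) ≈ 3.0969e+5 + 400.57*I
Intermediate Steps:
O(X) = -24*X
f = 186 (f = 7 + 179 = 186)
a(F, h) = 186 - h
(308931 + a(j(-22), O(24))) + sqrt(-126674 - 33782) = (308931 + (186 - (-24)*24)) + sqrt(-126674 - 33782) = (308931 + (186 - 1*(-576))) + sqrt(-160456) = (308931 + (186 + 576)) + 2*I*sqrt(40114) = (308931 + 762) + 2*I*sqrt(40114) = 309693 + 2*I*sqrt(40114)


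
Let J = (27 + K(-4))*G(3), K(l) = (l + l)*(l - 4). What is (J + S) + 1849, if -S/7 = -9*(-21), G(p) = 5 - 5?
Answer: 526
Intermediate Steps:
K(l) = 2*l*(-4 + l) (K(l) = (2*l)*(-4 + l) = 2*l*(-4 + l))
G(p) = 0
S = -1323 (S = -(-63)*(-21) = -7*189 = -1323)
J = 0 (J = (27 + 2*(-4)*(-4 - 4))*0 = (27 + 2*(-4)*(-8))*0 = (27 + 64)*0 = 91*0 = 0)
(J + S) + 1849 = (0 - 1323) + 1849 = -1323 + 1849 = 526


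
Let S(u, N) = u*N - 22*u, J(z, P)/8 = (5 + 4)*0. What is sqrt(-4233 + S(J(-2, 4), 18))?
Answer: I*sqrt(4233) ≈ 65.062*I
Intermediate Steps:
J(z, P) = 0 (J(z, P) = 8*((5 + 4)*0) = 8*(9*0) = 8*0 = 0)
S(u, N) = -22*u + N*u (S(u, N) = N*u - 22*u = -22*u + N*u)
sqrt(-4233 + S(J(-2, 4), 18)) = sqrt(-4233 + 0*(-22 + 18)) = sqrt(-4233 + 0*(-4)) = sqrt(-4233 + 0) = sqrt(-4233) = I*sqrt(4233)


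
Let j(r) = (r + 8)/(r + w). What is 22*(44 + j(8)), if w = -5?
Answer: 3256/3 ≈ 1085.3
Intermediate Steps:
j(r) = (8 + r)/(-5 + r) (j(r) = (r + 8)/(r - 5) = (8 + r)/(-5 + r))
22*(44 + j(8)) = 22*(44 + (8 + 8)/(-5 + 8)) = 22*(44 + 16/3) = 22*(148/3) = 3256/3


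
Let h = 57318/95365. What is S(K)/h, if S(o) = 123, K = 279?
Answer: 95365/466 ≈ 204.65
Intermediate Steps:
h = 57318/95365 (h = 57318*(1/95365) = 57318/95365 ≈ 0.60104)
S(K)/h = 123/(57318/95365) = 123*(95365/57318) = 95365/466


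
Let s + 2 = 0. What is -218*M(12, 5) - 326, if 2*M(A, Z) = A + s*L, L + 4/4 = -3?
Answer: -2506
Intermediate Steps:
L = -4 (L = -1 - 3 = -4)
s = -2 (s = -2 + 0 = -2)
M(A, Z) = 4 + A/2 (M(A, Z) = (A - 2*(-4))/2 = (A + 8)/2 = (8 + A)/2 = 4 + A/2)
-218*M(12, 5) - 326 = -218*(4 + (½)*12) - 326 = -218*(4 + 6) - 326 = -218*10 - 326 = -2180 - 326 = -2506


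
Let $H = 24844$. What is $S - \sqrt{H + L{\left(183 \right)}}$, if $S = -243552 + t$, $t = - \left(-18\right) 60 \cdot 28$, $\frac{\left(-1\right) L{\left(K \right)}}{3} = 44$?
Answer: $-213312 - 2 \sqrt{6178} \approx -2.1347 \cdot 10^{5}$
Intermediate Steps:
$L{\left(K \right)} = -132$ ($L{\left(K \right)} = \left(-3\right) 44 = -132$)
$t = 30240$ ($t = - \left(-1080\right) 28 = \left(-1\right) \left(-30240\right) = 30240$)
$S = -213312$ ($S = -243552 + 30240 = -213312$)
$S - \sqrt{H + L{\left(183 \right)}} = -213312 - \sqrt{24844 - 132} = -213312 - \sqrt{24712} = -213312 - 2 \sqrt{6178}$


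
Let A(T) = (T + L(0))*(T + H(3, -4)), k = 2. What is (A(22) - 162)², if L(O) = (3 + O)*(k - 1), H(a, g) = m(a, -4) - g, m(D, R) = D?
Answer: 316969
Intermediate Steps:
H(a, g) = a - g
L(O) = 3 + O (L(O) = (3 + O)*(2 - 1) = (3 + O)*1 = 3 + O)
A(T) = (3 + T)*(7 + T) (A(T) = (T + (3 + 0))*(T + (3 - 1*(-4))) = (T + 3)*(T + (3 + 4)) = (3 + T)*(T + 7) = (3 + T)*(7 + T))
(A(22) - 162)² = ((21 + 22² + 10*22) - 162)² = ((21 + 484 + 220) - 162)² = (725 - 162)² = 563² = 316969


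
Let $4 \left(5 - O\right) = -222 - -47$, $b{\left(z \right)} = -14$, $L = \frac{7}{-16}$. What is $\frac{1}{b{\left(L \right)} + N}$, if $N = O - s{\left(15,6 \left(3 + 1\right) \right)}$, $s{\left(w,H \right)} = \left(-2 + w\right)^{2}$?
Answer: $- \frac{4}{537} \approx -0.0074488$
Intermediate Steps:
$L = - \frac{7}{16}$ ($L = 7 \left(- \frac{1}{16}\right) = - \frac{7}{16} \approx -0.4375$)
$O = \frac{195}{4}$ ($O = 5 - \frac{-222 - -47}{4} = 5 - \frac{-222 + 47}{4} = 5 - - \frac{175}{4} = 5 + \frac{175}{4} = \frac{195}{4} \approx 48.75$)
$N = - \frac{481}{4}$ ($N = \frac{195}{4} - \left(-2 + 15\right)^{2} = \frac{195}{4} - 13^{2} = \frac{195}{4} - 169 = - \frac{481}{4} \approx -120.25$)
$\frac{1}{b{\left(L \right)} + N} = \frac{1}{-14 - \frac{481}{4}} = \frac{1}{- \frac{537}{4}} = - \frac{4}{537}$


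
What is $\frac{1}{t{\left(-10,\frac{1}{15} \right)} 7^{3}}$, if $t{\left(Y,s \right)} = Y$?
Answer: $- \frac{1}{3430} \approx -0.00029154$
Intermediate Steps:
$\frac{1}{t{\left(-10,\frac{1}{15} \right)} 7^{3}} = \frac{1}{\left(-10\right) 7^{3}} = \frac{1}{\left(-10\right) 343} = \frac{1}{-3430} = - \frac{1}{3430}$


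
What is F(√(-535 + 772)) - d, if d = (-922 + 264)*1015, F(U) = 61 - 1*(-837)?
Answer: 668768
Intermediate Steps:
F(U) = 898 (F(U) = 61 + 837 = 898)
d = -667870 (d = -658*1015 = -667870)
F(√(-535 + 772)) - d = 898 - 1*(-667870) = 898 + 667870 = 668768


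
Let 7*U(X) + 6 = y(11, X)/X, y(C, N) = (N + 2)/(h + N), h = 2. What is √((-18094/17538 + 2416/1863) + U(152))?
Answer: I*√61243832942619670/321892452 ≈ 0.76881*I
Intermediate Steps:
y(C, N) = 1 (y(C, N) = (N + 2)/(2 + N) = (2 + N)/(2 + N) = 1)
U(X) = -6/7 + 1/(7*X) (U(X) = -6/7 + (1/X)/7 = -6/7 + 1/(7*X))
√((-18094/17538 + 2416/1863) + U(152)) = √((-18094/17538 + 2416/1863) + (⅐)*(1 - 6*152)/152) = √((-18094*1/17538 + 2416*(1/1863)) + (⅐)*(1/152)*(1 - 912)) = √((-9047/8769 + 2416/1863) + (⅐)*(1/152)*(-911)) = √(1443781/5445549 - 911/1064) = √(-3424712155/5794064136) = I*√61243832942619670/321892452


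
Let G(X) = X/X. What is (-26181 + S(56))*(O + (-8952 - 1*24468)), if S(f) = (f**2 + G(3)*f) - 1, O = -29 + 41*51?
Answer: 720920420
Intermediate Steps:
O = 2062 (O = -29 + 2091 = 2062)
G(X) = 1
S(f) = -1 + f + f**2 (S(f) = (f**2 + 1*f) - 1 = (f**2 + f) - 1 = (f + f**2) - 1 = -1 + f + f**2)
(-26181 + S(56))*(O + (-8952 - 1*24468)) = (-26181 + (-1 + 56 + 56**2))*(2062 + (-8952 - 1*24468)) = (-26181 + (-1 + 56 + 3136))*(2062 + (-8952 - 24468)) = (-26181 + 3191)*(2062 - 33420) = -22990*(-31358) = 720920420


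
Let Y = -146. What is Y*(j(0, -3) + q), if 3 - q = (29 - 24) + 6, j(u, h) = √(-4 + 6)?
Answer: 1168 - 146*√2 ≈ 961.52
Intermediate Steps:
j(u, h) = √2
q = -8 (q = 3 - ((29 - 24) + 6) = 3 - (5 + 6) = 3 - 1*11 = 3 - 11 = -8)
Y*(j(0, -3) + q) = -146*(√2 - 8) = -146*(-8 + √2) = 1168 - 146*√2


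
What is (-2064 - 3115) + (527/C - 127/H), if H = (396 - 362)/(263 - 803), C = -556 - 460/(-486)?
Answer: -426604363/134878 ≈ -3162.9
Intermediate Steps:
C = -134878/243 (C = -556 - 460*(-1/486) = -556 + 230/243 = -134878/243 ≈ -555.05)
H = -17/270 (H = 34/(-540) = 34*(-1/540) = -17/270 ≈ -0.062963)
(-2064 - 3115) + (527/C - 127/H) = (-2064 - 3115) + (527/(-134878/243) - 127/(-17/270)) = -5179 + (527*(-243/134878) - 127*(-270/17)) = -5179 + (-7533/7934 + 34290/17) = -5179 + 271928799/134878 = -426604363/134878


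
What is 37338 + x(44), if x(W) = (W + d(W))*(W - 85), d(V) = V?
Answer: 33730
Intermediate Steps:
x(W) = 2*W*(-85 + W) (x(W) = (W + W)*(W - 85) = (2*W)*(-85 + W) = 2*W*(-85 + W))
37338 + x(44) = 37338 + 2*44*(-85 + 44) = 37338 + 2*44*(-41) = 37338 - 3608 = 33730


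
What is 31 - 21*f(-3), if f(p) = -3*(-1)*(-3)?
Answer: 220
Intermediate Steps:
f(p) = -9 (f(p) = 3*(-3) = -9)
31 - 21*f(-3) = 31 - 21*(-9) = 31 + 189 = 220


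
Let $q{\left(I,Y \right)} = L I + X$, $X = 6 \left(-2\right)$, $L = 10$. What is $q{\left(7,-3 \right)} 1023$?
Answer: $59334$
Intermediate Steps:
$X = -12$
$q{\left(I,Y \right)} = -12 + 10 I$ ($q{\left(I,Y \right)} = 10 I - 12 = -12 + 10 I$)
$q{\left(7,-3 \right)} 1023 = \left(-12 + 10 \cdot 7\right) 1023 = \left(-12 + 70\right) 1023 = 58 \cdot 1023 = 59334$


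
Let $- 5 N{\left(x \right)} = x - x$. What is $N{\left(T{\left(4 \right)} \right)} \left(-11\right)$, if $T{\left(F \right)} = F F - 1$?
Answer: $0$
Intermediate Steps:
$T{\left(F \right)} = -1 + F^{2}$ ($T{\left(F \right)} = F^{2} - 1 = -1 + F^{2}$)
$N{\left(x \right)} = 0$ ($N{\left(x \right)} = - \frac{x - x}{5} = \left(- \frac{1}{5}\right) 0 = 0$)
$N{\left(T{\left(4 \right)} \right)} \left(-11\right) = 0 \left(-11\right) = 0$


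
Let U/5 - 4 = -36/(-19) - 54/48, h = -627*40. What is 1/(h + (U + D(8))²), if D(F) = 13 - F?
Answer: -23104/560220095 ≈ -4.1241e-5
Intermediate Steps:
h = -25080
U = 3625/152 (U = 20 + 5*(-36/(-19) - 54/48) = 20 + 5*(-36*(-1/19) - 54*1/48) = 20 + 5*(36/19 - 9/8) = 20 + 5*(117/152) = 20 + 585/152 = 3625/152 ≈ 23.849)
1/(h + (U + D(8))²) = 1/(-25080 + (3625/152 + (13 - 1*8))²) = 1/(-25080 + (3625/152 + (13 - 8))²) = 1/(-25080 + (3625/152 + 5)²) = 1/(-25080 + (4385/152)²) = 1/(-25080 + 19228225/23104) = 1/(-560220095/23104) = -23104/560220095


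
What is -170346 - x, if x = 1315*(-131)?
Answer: 1919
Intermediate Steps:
x = -172265
-170346 - x = -170346 - 1*(-172265) = -170346 + 172265 = 1919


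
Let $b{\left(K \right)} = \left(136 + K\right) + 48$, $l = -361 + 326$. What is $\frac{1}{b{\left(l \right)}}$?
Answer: $\frac{1}{149} \approx 0.0067114$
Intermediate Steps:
$l = -35$
$b{\left(K \right)} = 184 + K$
$\frac{1}{b{\left(l \right)}} = \frac{1}{184 - 35} = \frac{1}{149}$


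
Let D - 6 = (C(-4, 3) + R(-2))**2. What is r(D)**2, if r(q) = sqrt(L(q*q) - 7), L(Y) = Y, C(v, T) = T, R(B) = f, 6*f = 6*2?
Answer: 954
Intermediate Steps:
f = 2 (f = (6*2)/6 = (1/6)*12 = 2)
R(B) = 2
D = 31 (D = 6 + (3 + 2)**2 = 6 + 5**2 = 6 + 25 = 31)
r(q) = sqrt(-7 + q**2) (r(q) = sqrt(q*q - 7) = sqrt(q**2 - 7) = sqrt(-7 + q**2))
r(D)**2 = (sqrt(-7 + 31**2))**2 = (sqrt(-7 + 961))**2 = (sqrt(954))**2 = (3*sqrt(106))**2 = 954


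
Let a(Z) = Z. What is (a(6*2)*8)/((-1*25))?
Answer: -96/25 ≈ -3.8400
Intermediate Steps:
(a(6*2)*8)/((-1*25)) = ((6*2)*8)/((-1*25)) = (12*8)/(-25) = 96*(-1/25) = -96/25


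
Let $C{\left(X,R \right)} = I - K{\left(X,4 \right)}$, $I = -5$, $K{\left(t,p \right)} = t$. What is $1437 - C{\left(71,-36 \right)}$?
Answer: $1513$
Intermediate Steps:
$C{\left(X,R \right)} = -5 - X$
$1437 - C{\left(71,-36 \right)} = 1437 - \left(-5 - 71\right) = 1437 - -76 = 1437 + 76 = 1513$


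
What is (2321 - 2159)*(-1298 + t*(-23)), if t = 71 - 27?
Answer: -374220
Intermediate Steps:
t = 44
(2321 - 2159)*(-1298 + t*(-23)) = (2321 - 2159)*(-1298 + 44*(-23)) = 162*(-1298 - 1012) = 162*(-2310) = -374220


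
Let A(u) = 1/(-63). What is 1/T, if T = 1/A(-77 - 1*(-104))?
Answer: -1/63 ≈ -0.015873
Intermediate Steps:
A(u) = -1/63
T = -63 (T = 1/(-1/63) = -63)
1/T = 1/(-63) = -1/63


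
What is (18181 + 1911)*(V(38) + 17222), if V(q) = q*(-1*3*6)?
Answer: 332281496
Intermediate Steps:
V(q) = -18*q (V(q) = q*(-3*6) = q*(-18) = -18*q)
(18181 + 1911)*(V(38) + 17222) = (18181 + 1911)*(-18*38 + 17222) = 20092*(-684 + 17222) = 20092*16538 = 332281496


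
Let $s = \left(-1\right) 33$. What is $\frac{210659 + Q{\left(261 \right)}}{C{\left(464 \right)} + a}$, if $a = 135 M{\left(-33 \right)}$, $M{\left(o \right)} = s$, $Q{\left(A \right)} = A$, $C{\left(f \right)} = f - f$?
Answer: $- \frac{42184}{891} \approx -47.345$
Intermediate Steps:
$C{\left(f \right)} = 0$
$s = -33$
$M{\left(o \right)} = -33$
$a = -4455$ ($a = 135 \left(-33\right) = -4455$)
$\frac{210659 + Q{\left(261 \right)}}{C{\left(464 \right)} + a} = \frac{210659 + 261}{0 - 4455} = \frac{210920}{-4455} = 210920 \left(- \frac{1}{4455}\right) = - \frac{42184}{891}$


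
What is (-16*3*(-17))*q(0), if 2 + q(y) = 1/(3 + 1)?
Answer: -1428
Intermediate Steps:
q(y) = -7/4 (q(y) = -2 + 1/(3 + 1) = -2 + 1/4 = -2 + ¼ = -7/4)
(-16*3*(-17))*q(0) = (-16*3*(-17))*(-7/4) = -48*(-17)*(-7/4) = 816*(-7/4) = -1428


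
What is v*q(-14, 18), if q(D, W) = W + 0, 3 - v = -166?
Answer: 3042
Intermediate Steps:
v = 169 (v = 3 - 1*(-166) = 3 + 166 = 169)
q(D, W) = W
v*q(-14, 18) = 169*18 = 3042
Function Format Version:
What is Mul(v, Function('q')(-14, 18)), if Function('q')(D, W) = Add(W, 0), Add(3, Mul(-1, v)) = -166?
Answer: 3042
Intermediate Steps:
v = 169 (v = Add(3, Mul(-1, -166)) = Add(3, 166) = 169)
Function('q')(D, W) = W
Mul(v, Function('q')(-14, 18)) = Mul(169, 18) = 3042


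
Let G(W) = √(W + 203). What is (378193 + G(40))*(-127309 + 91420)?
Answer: -13572968577 - 323001*√3 ≈ -1.3574e+10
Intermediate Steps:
G(W) = √(203 + W)
(378193 + G(40))*(-127309 + 91420) = (378193 + √(203 + 40))*(-127309 + 91420) = (378193 + √243)*(-35889) = (378193 + 9*√3)*(-35889) = -13572968577 - 323001*√3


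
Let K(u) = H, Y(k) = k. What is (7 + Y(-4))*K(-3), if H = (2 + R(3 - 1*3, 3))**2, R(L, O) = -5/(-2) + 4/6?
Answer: 961/12 ≈ 80.083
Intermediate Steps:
R(L, O) = 19/6 (R(L, O) = -5*(-1/2) + 4*(1/6) = 5/2 + 2/3 = 19/6)
H = 961/36 (H = (2 + 19/6)**2 = (31/6)**2 = 961/36 ≈ 26.694)
K(u) = 961/36
(7 + Y(-4))*K(-3) = (7 - 4)*(961/36) = 3*(961/36) = 961/12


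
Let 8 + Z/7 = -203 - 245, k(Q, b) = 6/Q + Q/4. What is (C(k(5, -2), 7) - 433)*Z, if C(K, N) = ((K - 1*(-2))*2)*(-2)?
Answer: 7194768/5 ≈ 1.4390e+6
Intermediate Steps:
k(Q, b) = 6/Q + Q/4 (k(Q, b) = 6/Q + Q*(¼) = 6/Q + Q/4)
Z = -3192 (Z = -56 + 7*(-203 - 245) = -56 + 7*(-448) = -56 - 3136 = -3192)
C(K, N) = -8 - 4*K (C(K, N) = ((K + 2)*2)*(-2) = ((2 + K)*2)*(-2) = (4 + 2*K)*(-2) = -8 - 4*K)
(C(k(5, -2), 7) - 433)*Z = ((-8 - 4*(6/5 + (¼)*5)) - 433)*(-3192) = ((-8 - 4*(6*(⅕) + 5/4)) - 433)*(-3192) = ((-8 - 4*(6/5 + 5/4)) - 433)*(-3192) = ((-8 - 4*49/20) - 433)*(-3192) = ((-8 - 49/5) - 433)*(-3192) = (-89/5 - 433)*(-3192) = -2254/5*(-3192) = 7194768/5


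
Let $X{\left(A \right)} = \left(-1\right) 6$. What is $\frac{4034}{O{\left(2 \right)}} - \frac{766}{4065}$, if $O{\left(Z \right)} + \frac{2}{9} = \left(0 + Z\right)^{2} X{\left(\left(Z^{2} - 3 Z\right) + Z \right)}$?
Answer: $- \frac{73875439}{443085} \approx -166.73$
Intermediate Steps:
$X{\left(A \right)} = -6$
$O{\left(Z \right)} = - \frac{2}{9} - 6 Z^{2}$ ($O{\left(Z \right)} = - \frac{2}{9} + \left(0 + Z\right)^{2} \left(-6\right) = - \frac{2}{9} + Z^{2} \left(-6\right) = - \frac{2}{9} - 6 Z^{2}$)
$\frac{4034}{O{\left(2 \right)}} - \frac{766}{4065} = \frac{4034}{- \frac{2}{9} - 6 \cdot 2^{2}} - \frac{766}{4065} = \frac{4034}{- \frac{2}{9} - 24} - \frac{766}{4065} = \frac{4034}{- \frac{218}{9}} - \frac{766}{4065} = 4034 \left(- \frac{9}{218}\right) - \frac{766}{4065} = - \frac{18153}{109} - \frac{766}{4065} = - \frac{73875439}{443085}$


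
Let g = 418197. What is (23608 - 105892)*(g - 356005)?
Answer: -5117406528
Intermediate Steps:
(23608 - 105892)*(g - 356005) = (23608 - 105892)*(418197 - 356005) = -82284*62192 = -5117406528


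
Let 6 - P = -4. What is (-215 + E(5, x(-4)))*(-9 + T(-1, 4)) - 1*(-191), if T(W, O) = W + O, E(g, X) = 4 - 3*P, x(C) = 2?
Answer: 1637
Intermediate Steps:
P = 10 (P = 6 - 1*(-4) = 6 + 4 = 10)
E(g, X) = -26 (E(g, X) = 4 - 3*10 = 4 - 30 = -26)
T(W, O) = O + W
(-215 + E(5, x(-4)))*(-9 + T(-1, 4)) - 1*(-191) = (-215 - 26)*(-9 + (4 - 1)) - 1*(-191) = -241*(-9 + 3) + 191 = -241*(-6) + 191 = 1446 + 191 = 1637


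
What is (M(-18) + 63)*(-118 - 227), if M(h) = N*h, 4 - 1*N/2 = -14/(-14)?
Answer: 15525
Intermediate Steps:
N = 6 (N = 8 - (-28)/(-14) = 8 - (-28)*(-1)/14 = 8 - 2*1 = 8 - 2 = 6)
M(h) = 6*h
(M(-18) + 63)*(-118 - 227) = (6*(-18) + 63)*(-118 - 227) = (-108 + 63)*(-345) = -45*(-345) = 15525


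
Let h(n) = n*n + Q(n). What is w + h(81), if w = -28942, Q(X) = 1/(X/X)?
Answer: -22380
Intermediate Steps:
Q(X) = 1 (Q(X) = 1/1 = 1)
h(n) = 1 + n² (h(n) = n*n + 1 = n² + 1 = 1 + n²)
w + h(81) = -28942 + (1 + 81²) = -28942 + (1 + 6561) = -28942 + 6562 = -22380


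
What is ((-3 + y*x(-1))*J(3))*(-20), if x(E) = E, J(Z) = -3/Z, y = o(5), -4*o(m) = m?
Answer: -35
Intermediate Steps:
o(m) = -m/4
y = -5/4 (y = -1/4*5 = -5/4 ≈ -1.2500)
((-3 + y*x(-1))*J(3))*(-20) = ((-3 - 5/4*(-1))*(-3/3))*(-20) = ((-3 + 5/4)*(-3*1/3))*(-20) = -7/4*(-1)*(-20) = (7/4)*(-20) = -35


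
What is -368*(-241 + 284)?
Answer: -15824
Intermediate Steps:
-368*(-241 + 284) = -368*43 = -15824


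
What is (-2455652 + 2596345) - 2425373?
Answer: -2284680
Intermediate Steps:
(-2455652 + 2596345) - 2425373 = 140693 - 2425373 = -2284680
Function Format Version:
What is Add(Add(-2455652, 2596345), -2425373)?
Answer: -2284680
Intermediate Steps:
Add(Add(-2455652, 2596345), -2425373) = Add(140693, -2425373) = -2284680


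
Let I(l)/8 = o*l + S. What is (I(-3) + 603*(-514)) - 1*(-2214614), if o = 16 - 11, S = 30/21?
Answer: 13331944/7 ≈ 1.9046e+6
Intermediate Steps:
S = 10/7 (S = 30*(1/21) = 10/7 ≈ 1.4286)
o = 5
I(l) = 80/7 + 40*l (I(l) = 8*(5*l + 10/7) = 8*(10/7 + 5*l) = 80/7 + 40*l)
(I(-3) + 603*(-514)) - 1*(-2214614) = ((80/7 + 40*(-3)) + 603*(-514)) - 1*(-2214614) = ((80/7 - 120) - 309942) + 2214614 = (-760/7 - 309942) + 2214614 = -2170354/7 + 2214614 = 13331944/7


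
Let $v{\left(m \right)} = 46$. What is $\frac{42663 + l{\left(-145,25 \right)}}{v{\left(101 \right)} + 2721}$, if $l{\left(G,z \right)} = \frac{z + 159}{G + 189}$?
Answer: $\frac{469339}{30437} \approx 15.42$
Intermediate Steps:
$l{\left(G,z \right)} = \frac{159 + z}{189 + G}$
$\frac{42663 + l{\left(-145,25 \right)}}{v{\left(101 \right)} + 2721} = \frac{42663 + \frac{159 + 25}{189 - 145}}{46 + 2721} = \frac{42663 + \frac{1}{44} \cdot 184}{2767} = \left(42663 + \frac{1}{44} \cdot 184\right) \frac{1}{2767} = \left(42663 + \frac{46}{11}\right) \frac{1}{2767} = \frac{469339}{11} \cdot \frac{1}{2767} = \frac{469339}{30437}$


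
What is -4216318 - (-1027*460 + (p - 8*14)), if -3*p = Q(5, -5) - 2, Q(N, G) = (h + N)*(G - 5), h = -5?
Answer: -11231360/3 ≈ -3.7438e+6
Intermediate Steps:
Q(N, G) = (-5 + G)*(-5 + N) (Q(N, G) = (-5 + N)*(G - 5) = (-5 + N)*(-5 + G) = (-5 + G)*(-5 + N))
p = ⅔ (p = -((25 - 5*(-5) - 5*5 - 5*5) - 2)/3 = -((25 + 25 - 25 - 25) - 2)/3 = -(0 - 2)/3 = -⅓*(-2) = ⅔ ≈ 0.66667)
-4216318 - (-1027*460 + (p - 8*14)) = -4216318 - (-1027*460 + (⅔ - 8*14)) = -4216318 - (-472420 + (⅔ - 112)) = -4216318 - (-472420 - 334/3) = -4216318 - 1*(-1417594/3) = -4216318 + 1417594/3 = -11231360/3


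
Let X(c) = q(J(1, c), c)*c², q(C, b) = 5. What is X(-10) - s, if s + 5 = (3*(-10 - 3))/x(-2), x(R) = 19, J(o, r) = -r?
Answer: 9634/19 ≈ 507.05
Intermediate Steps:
X(c) = 5*c²
s = -134/19 (s = -5 + (3*(-10 - 3))/19 = -5 + (3*(-13))*(1/19) = -5 - 39*1/19 = -5 - 39/19 = -134/19 ≈ -7.0526)
X(-10) - s = 5*(-10)² - 1*(-134/19) = 5*100 + 134/19 = 500 + 134/19 = 9634/19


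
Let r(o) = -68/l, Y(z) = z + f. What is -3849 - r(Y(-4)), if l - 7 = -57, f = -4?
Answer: -96259/25 ≈ -3850.4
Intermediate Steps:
Y(z) = -4 + z (Y(z) = z - 4 = -4 + z)
l = -50 (l = 7 - 57 = -50)
r(o) = 34/25 (r(o) = -68/(-50) = -68*(-1/50) = 34/25)
-3849 - r(Y(-4)) = -3849 - 1*34/25 = -3849 - 34/25 = -96259/25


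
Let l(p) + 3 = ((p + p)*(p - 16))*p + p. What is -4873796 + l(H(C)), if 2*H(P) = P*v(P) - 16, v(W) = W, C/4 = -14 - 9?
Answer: 150154883641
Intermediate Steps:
C = -92 (C = 4*(-14 - 9) = 4*(-23) = -92)
H(P) = -8 + P²/2 (H(P) = (P*P - 16)/2 = (P² - 16)/2 = (-16 + P²)/2 = -8 + P²/2)
l(p) = -3 + p + 2*p²*(-16 + p) (l(p) = -3 + (((p + p)*(p - 16))*p + p) = -3 + (((2*p)*(-16 + p))*p + p) = -3 + ((2*p*(-16 + p))*p + p) = -3 + (2*p²*(-16 + p) + p) = -3 + (p + 2*p²*(-16 + p)) = -3 + p + 2*p²*(-16 + p))
-4873796 + l(H(C)) = -4873796 + (-3 + (-8 + (½)*(-92)²) - 32*(-8 + (½)*(-92)²)² + 2*(-8 + (½)*(-92)²)³) = -4873796 + (-3 + (-8 + (½)*8464) - 32*(-8 + (½)*8464)² + 2*(-8 + (½)*8464)³) = -4873796 + (-3 + (-8 + 4232) - 32*(-8 + 4232)² + 2*(-8 + 4232)³) = -4873796 + (-3 + 4224 - 32*4224² + 2*4224³) = -4873796 + (-3 + 4224 - 32*17842176 + 2*75365351424) = -4873796 + (-3 + 4224 - 570949632 + 150730702848) = -4873796 + 150159757437 = 150154883641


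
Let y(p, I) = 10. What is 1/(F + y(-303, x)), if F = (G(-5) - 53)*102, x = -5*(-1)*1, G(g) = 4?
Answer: -1/4988 ≈ -0.00020048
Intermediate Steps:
x = 5 (x = 5*1 = 5)
F = -4998 (F = (4 - 53)*102 = -49*102 = -4998)
1/(F + y(-303, x)) = 1/(-4998 + 10) = 1/(-4988) = -1/4988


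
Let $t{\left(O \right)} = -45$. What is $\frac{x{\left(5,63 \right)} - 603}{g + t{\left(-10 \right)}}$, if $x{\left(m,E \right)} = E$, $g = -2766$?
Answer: $\frac{180}{937} \approx 0.1921$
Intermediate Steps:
$\frac{x{\left(5,63 \right)} - 603}{g + t{\left(-10 \right)}} = \frac{63 - 603}{-2766 - 45} = - \frac{540}{-2811} = \left(-540\right) \left(- \frac{1}{2811}\right) = \frac{180}{937}$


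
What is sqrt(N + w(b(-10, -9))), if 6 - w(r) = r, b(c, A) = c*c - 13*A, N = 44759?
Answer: 2*sqrt(11137) ≈ 211.06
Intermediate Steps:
b(c, A) = c**2 - 13*A
w(r) = 6 - r
sqrt(N + w(b(-10, -9))) = sqrt(44759 + (6 - ((-10)**2 - 13*(-9)))) = sqrt(44759 + (6 - (100 + 117))) = sqrt(44759 + (6 - 1*217)) = sqrt(44759 + (6 - 217)) = sqrt(44759 - 211) = sqrt(44548) = 2*sqrt(11137)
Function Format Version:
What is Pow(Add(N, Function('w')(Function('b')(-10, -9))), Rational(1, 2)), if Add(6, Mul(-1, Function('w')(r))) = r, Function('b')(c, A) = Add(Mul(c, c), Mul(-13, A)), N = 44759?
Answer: Mul(2, Pow(11137, Rational(1, 2))) ≈ 211.06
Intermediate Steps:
Function('b')(c, A) = Add(Pow(c, 2), Mul(-13, A))
Function('w')(r) = Add(6, Mul(-1, r))
Pow(Add(N, Function('w')(Function('b')(-10, -9))), Rational(1, 2)) = Pow(Add(44759, Add(6, Mul(-1, Add(Pow(-10, 2), Mul(-13, -9))))), Rational(1, 2)) = Pow(Add(44759, Add(6, Mul(-1, Add(100, 117)))), Rational(1, 2)) = Pow(Add(44759, Add(6, Mul(-1, 217))), Rational(1, 2)) = Pow(Add(44759, Add(6, -217)), Rational(1, 2)) = Pow(Add(44759, -211), Rational(1, 2)) = Pow(44548, Rational(1, 2)) = Mul(2, Pow(11137, Rational(1, 2)))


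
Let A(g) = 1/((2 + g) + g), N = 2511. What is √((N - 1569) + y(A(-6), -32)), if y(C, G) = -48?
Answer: √894 ≈ 29.900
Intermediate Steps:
A(g) = 1/(2 + 2*g)
√((N - 1569) + y(A(-6), -32)) = √((2511 - 1569) - 48) = √(942 - 48) = √894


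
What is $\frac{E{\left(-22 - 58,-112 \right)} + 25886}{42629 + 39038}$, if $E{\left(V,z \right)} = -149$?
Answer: $\frac{25737}{81667} \approx 0.31515$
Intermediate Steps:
$\frac{E{\left(-22 - 58,-112 \right)} + 25886}{42629 + 39038} = \frac{-149 + 25886}{42629 + 39038} = \frac{25737}{81667}$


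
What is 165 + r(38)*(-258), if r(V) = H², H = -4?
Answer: -3963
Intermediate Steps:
r(V) = 16 (r(V) = (-4)² = 16)
165 + r(38)*(-258) = 165 + 16*(-258) = 165 - 4128 = -3963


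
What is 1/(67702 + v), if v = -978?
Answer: 1/66724 ≈ 1.4987e-5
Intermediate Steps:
1/(67702 + v) = 1/(67702 - 978) = 1/66724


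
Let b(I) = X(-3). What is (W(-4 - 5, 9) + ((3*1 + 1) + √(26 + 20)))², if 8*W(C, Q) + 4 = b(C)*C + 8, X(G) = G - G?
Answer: 265/4 + 9*√46 ≈ 127.29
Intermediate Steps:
X(G) = 0
b(I) = 0
W(C, Q) = ½ (W(C, Q) = -½ + (0*C + 8)/8 = -½ + (0 + 8)/8 = -½ + (⅛)*8 = -½ + 1 = ½)
(W(-4 - 5, 9) + ((3*1 + 1) + √(26 + 20)))² = (½ + ((3*1 + 1) + √(26 + 20)))² = (½ + ((3 + 1) + √46))² = (½ + (4 + √46))² = (9/2 + √46)²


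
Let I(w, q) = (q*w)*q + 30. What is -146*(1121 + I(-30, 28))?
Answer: 3265874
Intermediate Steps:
I(w, q) = 30 + w*q² (I(w, q) = w*q² + 30 = 30 + w*q²)
-146*(1121 + I(-30, 28)) = -146*(1121 + (30 - 30*28²)) = -146*(1121 + (30 - 30*784)) = -146*(1121 + (30 - 23520)) = -146*(1121 - 23490) = -146*(-22369) = 3265874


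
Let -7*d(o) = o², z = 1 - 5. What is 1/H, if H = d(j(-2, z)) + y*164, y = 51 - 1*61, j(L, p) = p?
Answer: -7/11496 ≈ -0.00060891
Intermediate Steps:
z = -4
d(o) = -o²/7
y = -10 (y = 51 - 61 = -10)
H = -11496/7 (H = -⅐*(-4)² - 10*164 = -⅐*16 - 1640 = -16/7 - 1640 = -11496/7 ≈ -1642.3)
1/H = 1/(-11496/7) = -7/11496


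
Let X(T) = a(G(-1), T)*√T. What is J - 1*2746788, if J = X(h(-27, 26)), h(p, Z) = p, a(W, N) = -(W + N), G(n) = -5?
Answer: -2746788 + 96*I*√3 ≈ -2.7468e+6 + 166.28*I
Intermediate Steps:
a(W, N) = -N - W (a(W, N) = -(N + W) = -N - W)
X(T) = √T*(5 - T) (X(T) = (-T - 1*(-5))*√T = (-T + 5)*√T = (5 - T)*√T = √T*(5 - T))
J = 96*I*√3 (J = √(-27)*(5 - 1*(-27)) = (3*I*√3)*(5 + 27) = (3*I*√3)*32 = 96*I*√3 ≈ 166.28*I)
J - 1*2746788 = 96*I*√3 - 1*2746788 = 96*I*√3 - 2746788 = -2746788 + 96*I*√3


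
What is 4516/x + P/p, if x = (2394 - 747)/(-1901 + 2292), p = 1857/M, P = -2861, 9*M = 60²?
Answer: 464727364/1019493 ≈ 455.84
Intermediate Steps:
M = 400 (M = (⅑)*60² = (⅑)*3600 = 400)
p = 1857/400 ≈ 4.6425
x = 1647/391 ≈ 4.2123
4516/x + P/p = 4516/(1647/391) - 2861/1857/400 = 4516*(391/1647) - 2861*400/1857 = 1765756/1647 - 1144400/1857 = 464727364/1019493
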